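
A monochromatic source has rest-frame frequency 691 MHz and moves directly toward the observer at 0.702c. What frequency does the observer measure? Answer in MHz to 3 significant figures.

Relativistic Doppler: f_obs = f_src √((1+β)/(1−β))
= 691 × √(1.7020/0.29800) = 691 × 2.3899 = 1650 MHz

f_obs ≈ 1650 MHz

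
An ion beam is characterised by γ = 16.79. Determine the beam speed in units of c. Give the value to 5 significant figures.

β = √(1 − 1/γ²) = √(1 − 1/16.79²) = √(0.9964527) = 0.99822

β ≈ 0.99822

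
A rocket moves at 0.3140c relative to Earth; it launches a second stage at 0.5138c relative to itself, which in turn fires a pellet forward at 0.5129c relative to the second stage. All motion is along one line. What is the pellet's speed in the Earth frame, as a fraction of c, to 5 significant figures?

u ≈ 0.89756c

Compose boost 2: (0.5138 + 0.3140)/(1 + 0.5138×0.3140) = 0.82780/1.161333 = 0.7128015
Compose boost 3: (0.5129 + 0.7128015)/(1 + 0.5129×0.7128015) = 1.225701/1.365596 = 0.89756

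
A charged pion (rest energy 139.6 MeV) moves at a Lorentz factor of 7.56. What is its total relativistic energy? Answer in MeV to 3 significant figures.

E ≈ 1060 MeV

γ = 7.56 (given)
E = γm₀c² = 7.56 × 139.6 MeV = 1060 MeV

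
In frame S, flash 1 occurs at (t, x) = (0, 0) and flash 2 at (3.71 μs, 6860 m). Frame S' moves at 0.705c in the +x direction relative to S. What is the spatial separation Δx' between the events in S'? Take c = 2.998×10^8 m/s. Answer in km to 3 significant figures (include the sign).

γ = 1/√(1 − 0.705²) = 1.4100
Δx' = γ(Δx − vΔt) = 1.4100 × (6860 m − 0.705×(2.998×10^8 m/s)×3.71×10^-6 s)
= 1.4100 × (6075.9 m) = 8.57 km

Δx' ≈ 8.57 km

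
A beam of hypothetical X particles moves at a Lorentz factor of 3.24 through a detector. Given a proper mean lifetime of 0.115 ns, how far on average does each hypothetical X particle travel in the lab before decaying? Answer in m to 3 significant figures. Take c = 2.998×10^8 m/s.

d ≈ 0.106 m

β = √(1 − 1/γ²) = √(1 − 1/3.24²) = 0.95118
Dilated lifetime: Δt = γτ₀ = 3.24 × 0.115 ns = 0.37260 ns
d = vΔt = 0.95118c × 0.37260 ns = 2.8516×10^8 m/s × 3.7260×10^-10 s = 0.106 m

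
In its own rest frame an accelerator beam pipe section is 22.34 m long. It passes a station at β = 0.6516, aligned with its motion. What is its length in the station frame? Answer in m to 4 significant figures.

L ≈ 16.95 m

γ = 1/√(1 − 0.6516²) = 1.31828
Length contraction: L = L₀/γ = 22.34/1.31828 = 16.95 m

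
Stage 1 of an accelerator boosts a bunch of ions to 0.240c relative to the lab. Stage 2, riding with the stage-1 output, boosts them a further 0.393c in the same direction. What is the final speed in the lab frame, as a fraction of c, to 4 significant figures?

Compose boost 2: (0.393 + 0.240)/(1 + 0.393×0.240) = 0.6330/1.09432 = 0.5784

u ≈ 0.5784c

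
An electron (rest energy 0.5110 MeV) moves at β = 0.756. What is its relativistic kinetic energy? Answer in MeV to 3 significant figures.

K ≈ 0.270 MeV

γ = 1/√(1 − 0.756²) = 1.5277
K = (γ − 1)m₀c² = (1.5277 − 1) × 0.5110 MeV = 0.52772 × 0.5110 MeV = 0.270 MeV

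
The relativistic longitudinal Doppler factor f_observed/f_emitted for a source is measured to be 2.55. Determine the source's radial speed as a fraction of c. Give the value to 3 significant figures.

f_obs/f_src = √((1+β)/(1−β)) = 2.55  ⇒  (1+β)/(1−β) = 6.5025
β = |1 − D²|/(1 + D²) = |1 − 6.5025|/(1 + 6.5025) = 0.733

β ≈ 0.733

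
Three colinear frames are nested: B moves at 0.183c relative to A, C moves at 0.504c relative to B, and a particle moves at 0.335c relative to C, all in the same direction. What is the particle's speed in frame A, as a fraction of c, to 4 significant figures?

Compose boost 2: (0.504 + 0.183)/(1 + 0.504×0.183) = 0.6870/1.09223 = 0.628987
Compose boost 3: (0.335 + 0.628987)/(1 + 0.335×0.628987) = 0.963987/1.21071 = 0.7962

u ≈ 0.7962c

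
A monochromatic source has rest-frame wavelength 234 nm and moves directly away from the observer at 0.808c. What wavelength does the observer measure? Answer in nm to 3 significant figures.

Relativistic Doppler: λ_obs = λ_src √((1+β)/(1−β))
= 234 × √(1.8080/0.19200) = 234 × 3.0687 = 718 nm

λ_obs ≈ 718 nm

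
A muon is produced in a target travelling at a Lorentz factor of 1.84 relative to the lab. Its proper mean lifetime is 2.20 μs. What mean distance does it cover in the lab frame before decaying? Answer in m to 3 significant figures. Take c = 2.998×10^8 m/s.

β = √(1 − 1/γ²) = √(1 − 1/1.84²) = 0.83942
Dilated lifetime: Δt = γτ₀ = 1.84 × 2.20 μs = 4.0480 μs
d = vΔt = 0.83942c × 4.0480 μs = 2.5166×10^8 m/s × 4.0480×10^-6 s = 1020 m

d ≈ 1020 m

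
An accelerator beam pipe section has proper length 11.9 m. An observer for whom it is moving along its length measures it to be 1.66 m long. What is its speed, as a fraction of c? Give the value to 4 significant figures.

γ = L₀/L = 11.9/1.66 = 7.16867
β = √(1 − 1/γ²) = 0.9902

β ≈ 0.9902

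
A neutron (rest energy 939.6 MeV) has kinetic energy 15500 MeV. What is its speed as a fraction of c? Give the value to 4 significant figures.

β ≈ 0.9984

γ = 1 + K/(m₀c²) = 1 + 15500/939.6 = 17.4964
β = √(1 − 1/γ²) = 0.9984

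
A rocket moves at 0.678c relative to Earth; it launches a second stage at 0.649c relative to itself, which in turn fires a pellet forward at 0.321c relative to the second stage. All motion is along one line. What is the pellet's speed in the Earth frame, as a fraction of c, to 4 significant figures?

Compose boost 2: (0.649 + 0.678)/(1 + 0.649×0.678) = 1.327/1.44002 = 0.921514
Compose boost 3: (0.321 + 0.921514)/(1 + 0.321×0.921514) = 1.24251/1.29581 = 0.9589

u ≈ 0.9589c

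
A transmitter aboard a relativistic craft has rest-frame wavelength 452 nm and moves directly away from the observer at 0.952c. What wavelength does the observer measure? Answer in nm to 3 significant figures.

λ_obs ≈ 2880 nm

Relativistic Doppler: λ_obs = λ_src √((1+β)/(1−β))
= 452 × √(1.9520/0.048000) = 452 × 6.3770 = 2880 nm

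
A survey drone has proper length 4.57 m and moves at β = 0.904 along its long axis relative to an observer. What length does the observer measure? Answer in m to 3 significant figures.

γ = 1/√(1 − 0.904²) = 2.3390
Length contraction: L = L₀/γ = 4.57/2.3390 = 1.95 m

L ≈ 1.95 m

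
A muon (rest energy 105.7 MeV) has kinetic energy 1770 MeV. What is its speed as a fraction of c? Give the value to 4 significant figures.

β ≈ 0.9984

γ = 1 + K/(m₀c²) = 1 + 1770/105.7 = 17.7455
β = √(1 − 1/γ²) = 0.9984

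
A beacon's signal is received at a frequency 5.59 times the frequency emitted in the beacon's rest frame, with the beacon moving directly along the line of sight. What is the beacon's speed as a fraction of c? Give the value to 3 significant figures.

β ≈ 0.938

f_obs/f_src = √((1+β)/(1−β)) = 5.59  ⇒  (1+β)/(1−β) = 31.248
β = |1 − D²|/(1 + D²) = |1 − 31.248|/(1 + 31.248) = 0.938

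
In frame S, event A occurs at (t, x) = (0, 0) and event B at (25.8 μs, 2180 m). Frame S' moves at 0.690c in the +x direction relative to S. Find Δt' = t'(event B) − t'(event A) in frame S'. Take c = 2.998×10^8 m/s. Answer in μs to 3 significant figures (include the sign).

γ = 1/√(1 − 0.690²) = 1.3816
Δt' = γ(Δt − vΔx/c²) = 1.3816 × (25.8 μs − 0.690×2180 m / (2.998×10^8 m/s))
= 1.3816 × (20.783 μs) = 28.7 μs

Δt' ≈ 28.7 μs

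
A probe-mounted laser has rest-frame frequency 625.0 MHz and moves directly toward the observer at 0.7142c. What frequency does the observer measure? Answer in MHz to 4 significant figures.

Relativistic Doppler: f_obs = f_src √((1+β)/(1−β))
= 625.0 × √(1.71420/0.285800) = 625.0 × 2.44906 = 1531 MHz

f_obs ≈ 1531 MHz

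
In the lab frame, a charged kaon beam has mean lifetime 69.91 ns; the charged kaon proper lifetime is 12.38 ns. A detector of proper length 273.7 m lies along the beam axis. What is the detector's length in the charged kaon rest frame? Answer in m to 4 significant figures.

L ≈ 48.47 m

Time dilation ⇒ γ = Δt/τ₀ = 69.91/12.38 = 5.64701
Length contraction: L = L₀/γ = 273.7/5.64701 = 48.47 m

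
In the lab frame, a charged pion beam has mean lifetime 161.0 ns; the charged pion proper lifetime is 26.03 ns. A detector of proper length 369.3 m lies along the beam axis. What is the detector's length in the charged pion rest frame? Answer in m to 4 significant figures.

Time dilation ⇒ γ = Δt/τ₀ = 161.0/26.03 = 6.18517
Length contraction: L = L₀/γ = 369.3/6.18517 = 59.71 m

L ≈ 59.71 m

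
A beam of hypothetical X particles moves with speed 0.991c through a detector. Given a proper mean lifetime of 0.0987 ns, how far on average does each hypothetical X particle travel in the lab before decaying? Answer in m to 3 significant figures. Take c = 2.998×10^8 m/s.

γ = 1/√(1 − 0.991²) = 7.4704
Dilated lifetime: Δt = γτ₀ = 7.4704 × 0.0987 ns = 0.73733 ns
d = vΔt = 0.991c × 0.73733 ns = 2.9710×10^8 m/s × 7.3733×10^-10 s = 0.219 m

d ≈ 0.219 m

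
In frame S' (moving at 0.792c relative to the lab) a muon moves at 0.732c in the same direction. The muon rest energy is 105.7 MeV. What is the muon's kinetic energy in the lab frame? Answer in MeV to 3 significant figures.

K ≈ 296 MeV

u_lab = (0.732 + 0.792)/(1 + 0.732×0.792) = 0.964713
γ = 1/√(1 − 0.964713²) = 3.7979
K = (γ − 1)m₀c² = (3.7979 − 1) × 105.7 = 2.7979 × 105.7 = 296 MeV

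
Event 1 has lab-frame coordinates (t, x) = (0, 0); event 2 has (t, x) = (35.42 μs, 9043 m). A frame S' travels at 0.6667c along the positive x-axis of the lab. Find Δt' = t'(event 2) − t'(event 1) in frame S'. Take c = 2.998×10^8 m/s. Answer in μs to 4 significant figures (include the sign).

γ = 1/√(1 − 0.6667²) = 1.34169
Δt' = γ(Δt − vΔx/c²) = 1.34169 × (35.42 μs − 0.6667×9043 m / (2.998×10^8 m/s))
= 1.34169 × (15.3100 μs) = 20.54 μs

Δt' ≈ 20.54 μs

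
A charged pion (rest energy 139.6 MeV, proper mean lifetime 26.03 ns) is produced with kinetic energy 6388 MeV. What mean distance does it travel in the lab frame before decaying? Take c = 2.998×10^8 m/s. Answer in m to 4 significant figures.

d ≈ 364.8 m

γ = 1 + K/(m₀c²) = 1 + 6388/139.6 = 46.7593
β = √(1 − 1/γ²) = 0.999771
Dilated lifetime: γτ₀ = 46.7593 × 26.03 ns = 1217.14 ns
d = βc·γτ₀ = 0.999771 × (2.998×10^8 m/s) × 1.21714×10^-6 s = 364.8 m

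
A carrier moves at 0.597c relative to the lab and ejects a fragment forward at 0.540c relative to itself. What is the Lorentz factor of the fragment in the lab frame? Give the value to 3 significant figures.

u_lab = (0.540 + 0.597)/(1 + 0.540×0.597) = 1.137/1.32238 = 0.859813
γ = 1/√(1 − 0.859813²) = 1.96

γ ≈ 1.96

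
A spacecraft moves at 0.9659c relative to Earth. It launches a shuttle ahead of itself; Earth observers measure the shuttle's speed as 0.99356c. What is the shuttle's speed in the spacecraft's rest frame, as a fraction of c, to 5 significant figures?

Inverse velocity addition: u' = (u − v)/(1 − uv/c²)
= (0.99356 − 0.9659)/(1 − 0.99356×0.9659) = 0.027660/0.04032040 = 0.68601

u' ≈ 0.68601c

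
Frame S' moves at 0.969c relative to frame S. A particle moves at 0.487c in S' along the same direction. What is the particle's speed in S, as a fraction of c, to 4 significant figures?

Relativistic velocity addition: u = (u' + v)/(1 + u'v/c²)
= (0.487 + 0.969)/(1 + 0.487×0.969) = 1.456/1.47190 = 0.9892

u ≈ 0.9892c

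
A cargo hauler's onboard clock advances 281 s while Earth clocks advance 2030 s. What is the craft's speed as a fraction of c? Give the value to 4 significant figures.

β ≈ 0.9904

γ = Δt/τ₀ = 2030/281 = 7.22420
β = √(1 − 1/γ²) = √(1 − 1/7.22420²) = 0.9904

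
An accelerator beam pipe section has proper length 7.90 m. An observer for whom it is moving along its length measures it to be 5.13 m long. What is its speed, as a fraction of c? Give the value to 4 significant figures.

γ = L₀/L = 7.90/5.13 = 1.53996
β = √(1 − 1/γ²) = 0.7605

β ≈ 0.7605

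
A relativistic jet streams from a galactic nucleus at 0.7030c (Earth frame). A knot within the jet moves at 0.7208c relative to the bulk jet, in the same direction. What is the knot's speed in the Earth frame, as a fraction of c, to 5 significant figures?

Relativistic velocity addition: u = (u' + v)/(1 + u'v/c²)
= (0.7208 + 0.7030)/(1 + 0.7208×0.7030) = 1.4238/1.506722 = 0.94497

u ≈ 0.94497c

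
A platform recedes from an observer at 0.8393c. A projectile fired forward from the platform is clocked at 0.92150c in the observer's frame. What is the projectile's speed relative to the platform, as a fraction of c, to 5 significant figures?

u' ≈ 0.36278c

Inverse velocity addition: u' = (u − v)/(1 − uv/c²)
= (0.92150 − 0.8393)/(1 − 0.92150×0.8393) = 0.082200/0.2265850 = 0.36278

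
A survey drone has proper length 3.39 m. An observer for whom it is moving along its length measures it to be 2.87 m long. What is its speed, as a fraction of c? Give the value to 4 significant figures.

β ≈ 0.5322

γ = L₀/L = 3.39/2.87 = 1.18118
β = √(1 − 1/γ²) = 0.5322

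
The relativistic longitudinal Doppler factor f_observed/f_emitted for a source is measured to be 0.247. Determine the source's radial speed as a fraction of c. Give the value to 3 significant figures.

f_obs/f_src = √((1−β)/(1+β)) = 0.247  ⇒  (1−β)/(1+β) = 0.061009
β = |1 − D²|/(1 + D²) = |1 − 0.061009|/(1 + 0.061009) = 0.885

β ≈ 0.885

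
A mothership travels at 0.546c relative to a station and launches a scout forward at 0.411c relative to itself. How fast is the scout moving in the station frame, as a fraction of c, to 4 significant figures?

u ≈ 0.7816c

Compose boost 2: (0.411 + 0.546)/(1 + 0.411×0.546) = 0.9570/1.22441 = 0.7816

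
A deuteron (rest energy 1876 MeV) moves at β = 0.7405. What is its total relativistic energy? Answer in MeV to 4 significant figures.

E ≈ 2791 MeV

γ = 1/√(1 − 0.7405²) = 1.48797
E = γm₀c² = 1.48797 × 1876 MeV = 2791 MeV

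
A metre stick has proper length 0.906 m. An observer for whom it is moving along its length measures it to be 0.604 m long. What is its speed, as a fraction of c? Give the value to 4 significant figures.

γ = L₀/L = 0.906/0.604 = 1.50000
β = √(1 − 1/γ²) = 0.7454

β ≈ 0.7454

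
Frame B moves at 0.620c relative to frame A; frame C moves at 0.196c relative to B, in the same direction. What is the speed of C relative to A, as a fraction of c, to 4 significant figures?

u ≈ 0.7276c

Compose boost 2: (0.196 + 0.620)/(1 + 0.196×0.620) = 0.8160/1.12152 = 0.7276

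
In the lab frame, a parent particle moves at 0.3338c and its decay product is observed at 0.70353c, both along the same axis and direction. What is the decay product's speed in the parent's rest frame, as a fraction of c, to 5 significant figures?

Inverse velocity addition: u' = (u − v)/(1 − uv/c²)
= (0.70353 − 0.3338)/(1 − 0.70353×0.3338) = 0.36973/0.7651617 = 0.48321

u' ≈ 0.48321c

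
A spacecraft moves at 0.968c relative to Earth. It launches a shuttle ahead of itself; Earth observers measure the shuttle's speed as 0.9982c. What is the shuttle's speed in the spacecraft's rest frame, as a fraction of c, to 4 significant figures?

Inverse velocity addition: u' = (u − v)/(1 − uv/c²)
= (0.9982 − 0.968)/(1 − 0.9982×0.968) = 0.03020/0.0337424 = 0.8950

u' ≈ 0.8950c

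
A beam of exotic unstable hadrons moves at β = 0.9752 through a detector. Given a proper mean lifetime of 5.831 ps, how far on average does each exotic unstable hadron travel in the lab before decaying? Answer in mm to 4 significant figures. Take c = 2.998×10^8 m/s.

d ≈ 7.703 mm

γ = 1/√(1 − 0.9752²) = 4.51823
Dilated lifetime: Δt = γτ₀ = 4.51823 × 5.831 ps = 26.3458 ps
d = vΔt = 0.9752c × 26.3458 ps = 2.92365×10^8 m/s × 2.63458×10^-11 s = 7.703 mm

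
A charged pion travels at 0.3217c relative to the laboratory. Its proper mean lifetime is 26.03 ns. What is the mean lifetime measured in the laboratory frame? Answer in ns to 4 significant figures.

γ = 1/√(1 − 0.3217²) = 1.05614
Time dilation: Δt = γτ₀ = 1.05614 × 26.03 ns = 27.49 ns

Δt ≈ 27.49 ns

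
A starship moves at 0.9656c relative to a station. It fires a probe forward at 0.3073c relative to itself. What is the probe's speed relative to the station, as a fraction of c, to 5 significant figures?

Relativistic velocity addition: u = (u' + v)/(1 + u'v/c²)
= (0.3073 + 0.9656)/(1 + 0.3073×0.9656) = 1.2729/1.296729 = 0.98162

u ≈ 0.98162c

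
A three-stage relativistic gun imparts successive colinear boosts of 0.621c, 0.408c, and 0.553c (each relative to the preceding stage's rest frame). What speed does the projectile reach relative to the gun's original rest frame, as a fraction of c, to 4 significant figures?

u ≈ 0.9450c

Compose boost 2: (0.408 + 0.621)/(1 + 0.408×0.621) = 1.029/1.25337 = 0.820988
Compose boost 3: (0.553 + 0.820988)/(1 + 0.553×0.820988) = 1.37399/1.45401 = 0.9450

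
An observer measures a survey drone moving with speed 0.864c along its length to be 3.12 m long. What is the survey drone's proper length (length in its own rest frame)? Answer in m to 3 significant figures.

L₀ ≈ 6.20 m

γ = 1/√(1 − 0.864²) = 1.9861
L₀ = γL = 1.9861 × 3.12 = 6.20 m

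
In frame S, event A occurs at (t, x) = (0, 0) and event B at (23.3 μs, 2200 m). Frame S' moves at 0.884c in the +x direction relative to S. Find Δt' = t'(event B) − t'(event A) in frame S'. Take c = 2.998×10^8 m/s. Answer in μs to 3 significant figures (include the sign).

γ = 1/√(1 − 0.884²) = 2.1391
Δt' = γ(Δt − vΔx/c²) = 2.1391 × (23.3 μs − 0.884×2200 m / (2.998×10^8 m/s))
= 2.1391 × (16.813 μs) = 36.0 μs

Δt' ≈ 36.0 μs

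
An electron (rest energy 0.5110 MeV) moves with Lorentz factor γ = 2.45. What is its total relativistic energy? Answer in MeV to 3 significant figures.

E ≈ 1.25 MeV

γ = 2.45 (given)
E = γm₀c² = 2.45 × 0.5110 MeV = 1.25 MeV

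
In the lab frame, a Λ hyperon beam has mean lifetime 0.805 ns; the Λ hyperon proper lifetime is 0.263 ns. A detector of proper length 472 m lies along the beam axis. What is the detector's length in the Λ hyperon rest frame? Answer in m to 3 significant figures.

Time dilation ⇒ γ = Δt/τ₀ = 0.805/0.263 = 3.0608
Length contraction: L = L₀/γ = 472/3.0608 = 154 m

L ≈ 154 m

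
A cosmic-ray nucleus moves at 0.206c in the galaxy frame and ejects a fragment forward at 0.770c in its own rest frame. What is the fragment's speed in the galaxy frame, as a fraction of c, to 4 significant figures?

u ≈ 0.8424c

Compose boost 2: (0.770 + 0.206)/(1 + 0.770×0.206) = 0.9760/1.15862 = 0.8424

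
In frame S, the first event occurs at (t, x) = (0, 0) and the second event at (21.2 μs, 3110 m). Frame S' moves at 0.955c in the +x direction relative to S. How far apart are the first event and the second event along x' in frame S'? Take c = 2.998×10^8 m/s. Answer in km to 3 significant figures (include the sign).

γ = 1/√(1 − 0.955²) = 3.3715
Δx' = γ(Δx − vΔt) = 3.3715 × (3110 m − 0.955×(2.998×10^8 m/s)×21.2×10^-6 s)
= 3.3715 × (-2959.8 m) = -9.98 km

Δx' ≈ -9.98 km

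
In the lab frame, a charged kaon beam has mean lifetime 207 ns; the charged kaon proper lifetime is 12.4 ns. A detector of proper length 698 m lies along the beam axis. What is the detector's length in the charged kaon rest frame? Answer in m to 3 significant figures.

Time dilation ⇒ γ = Δt/τ₀ = 207/12.4 = 16.694
Length contraction: L = L₀/γ = 698/16.694 = 41.8 m

L ≈ 41.8 m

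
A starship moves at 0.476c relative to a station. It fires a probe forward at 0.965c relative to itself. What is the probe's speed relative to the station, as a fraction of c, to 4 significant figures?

u ≈ 0.9874c

Relativistic velocity addition: u = (u' + v)/(1 + u'v/c²)
= (0.965 + 0.476)/(1 + 0.965×0.476) = 1.441/1.45934 = 0.9874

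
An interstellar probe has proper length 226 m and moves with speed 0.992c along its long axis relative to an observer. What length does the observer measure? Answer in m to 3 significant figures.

γ = 1/√(1 − 0.992²) = 7.9216
Length contraction: L = L₀/γ = 226/7.9216 = 28.5 m

L ≈ 28.5 m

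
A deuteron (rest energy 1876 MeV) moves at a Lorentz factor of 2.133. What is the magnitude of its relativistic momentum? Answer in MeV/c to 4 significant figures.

β = √(1 − 1/γ²) = √(1 − 1/2.133²) = 0.883292
p = γβm₀c = 2.133 × 0.883292 × 1876 MeV/c = 3535 MeV/c

p ≈ 3535 MeV/c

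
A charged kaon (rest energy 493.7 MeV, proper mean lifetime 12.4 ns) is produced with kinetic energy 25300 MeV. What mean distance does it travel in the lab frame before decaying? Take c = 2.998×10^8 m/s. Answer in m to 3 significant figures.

γ = 1 + K/(m₀c²) = 1 + 25300/493.7 = 52.246
β = √(1 − 1/γ²) = 0.99982
Dilated lifetime: γτ₀ = 52.246 × 12.4 ns = 647.85 ns
d = βc·γτ₀ = 0.99982 × (2.998×10^8 m/s) × 6.4785×10^-7 s = 194 m

d ≈ 194 m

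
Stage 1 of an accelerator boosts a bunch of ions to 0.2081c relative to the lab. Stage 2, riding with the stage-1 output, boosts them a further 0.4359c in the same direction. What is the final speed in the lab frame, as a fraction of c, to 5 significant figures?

u ≈ 0.59044c

Compose boost 2: (0.4359 + 0.2081)/(1 + 0.4359×0.2081) = 0.64400/1.090711 = 0.59044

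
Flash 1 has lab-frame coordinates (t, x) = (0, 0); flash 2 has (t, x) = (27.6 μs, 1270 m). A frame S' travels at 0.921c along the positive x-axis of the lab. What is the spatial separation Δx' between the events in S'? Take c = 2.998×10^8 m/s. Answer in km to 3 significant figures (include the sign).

γ = 1/√(1 − 0.921²) = 2.5670
Δx' = γ(Δx − vΔt) = 2.5670 × (1270 m − 0.921×(2.998×10^8 m/s)×27.6×10^-6 s)
= 2.5670 × (-6350.8 m) = -16.3 km

Δx' ≈ -16.3 km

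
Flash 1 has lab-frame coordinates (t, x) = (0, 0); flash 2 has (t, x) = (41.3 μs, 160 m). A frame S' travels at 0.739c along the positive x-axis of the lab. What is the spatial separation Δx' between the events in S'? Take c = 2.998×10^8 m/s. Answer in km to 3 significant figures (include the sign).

Δx' ≈ -13.3 km

γ = 1/√(1 − 0.739²) = 1.4843
Δx' = γ(Δx − vΔt) = 1.4843 × (160 m − 0.739×(2.998×10^8 m/s)×41.3×10^-6 s)
= 1.4843 × (-8990.1 m) = -13.3 km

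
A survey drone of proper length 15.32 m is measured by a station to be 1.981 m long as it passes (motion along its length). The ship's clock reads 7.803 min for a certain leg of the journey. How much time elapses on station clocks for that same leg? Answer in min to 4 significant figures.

Δt ≈ 60.34 min

Length contraction ⇒ γ = L₀/L = 15.32/1.981 = 7.73347
Time dilation: Δt = γτ₀ = 7.73347 × 7.803 min = 60.34 min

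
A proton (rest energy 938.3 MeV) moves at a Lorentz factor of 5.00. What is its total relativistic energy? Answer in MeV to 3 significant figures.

E ≈ 4690 MeV

γ = 5.00 (given)
E = γm₀c² = 5.00 × 938.3 MeV = 4690 MeV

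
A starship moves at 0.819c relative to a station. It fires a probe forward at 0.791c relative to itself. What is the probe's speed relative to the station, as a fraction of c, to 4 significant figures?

u ≈ 0.9770c

Relativistic velocity addition: u = (u' + v)/(1 + u'v/c²)
= (0.791 + 0.819)/(1 + 0.791×0.819) = 1.610/1.64783 = 0.9770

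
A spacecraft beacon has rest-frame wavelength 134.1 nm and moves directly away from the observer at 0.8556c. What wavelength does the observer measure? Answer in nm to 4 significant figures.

Relativistic Doppler: λ_obs = λ_src √((1+β)/(1−β))
= 134.1 × √(1.85560/0.144400) = 134.1 × 3.58475 = 480.7 nm

λ_obs ≈ 480.7 nm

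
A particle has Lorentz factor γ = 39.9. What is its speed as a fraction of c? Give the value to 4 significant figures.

β = √(1 − 1/γ²) = √(1 − 1/39.9²) = √(0.999372) = 0.9997

β ≈ 0.9997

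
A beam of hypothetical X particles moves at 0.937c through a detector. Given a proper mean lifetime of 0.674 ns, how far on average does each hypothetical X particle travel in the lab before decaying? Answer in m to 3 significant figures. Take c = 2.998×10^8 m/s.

γ = 1/√(1 − 0.937²) = 2.8626
Dilated lifetime: Δt = γτ₀ = 2.8626 × 0.674 ns = 1.9294 ns
d = vΔt = 0.937c × 1.9294 ns = 2.8091×10^8 m/s × 1.9294×10^-9 s = 0.542 m

d ≈ 0.542 m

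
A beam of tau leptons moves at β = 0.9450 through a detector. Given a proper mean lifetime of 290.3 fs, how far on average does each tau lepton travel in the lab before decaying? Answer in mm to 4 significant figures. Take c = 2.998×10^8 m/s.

d ≈ 0.2515 mm

γ = 1/√(1 − 0.9450²) = 3.05745
Dilated lifetime: Δt = γτ₀ = 3.05745 × 290.3 fs = 887.577 fs
d = vΔt = 0.9450c × 887.577 fs = 2.83311×10^8 m/s × 8.87577×10^-13 s = 0.2515 mm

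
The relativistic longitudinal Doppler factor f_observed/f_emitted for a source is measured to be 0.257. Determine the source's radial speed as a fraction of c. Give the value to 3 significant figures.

β ≈ 0.876

f_obs/f_src = √((1−β)/(1+β)) = 0.257  ⇒  (1−β)/(1+β) = 0.066049
β = |1 − D²|/(1 + D²) = |1 − 0.066049|/(1 + 0.066049) = 0.876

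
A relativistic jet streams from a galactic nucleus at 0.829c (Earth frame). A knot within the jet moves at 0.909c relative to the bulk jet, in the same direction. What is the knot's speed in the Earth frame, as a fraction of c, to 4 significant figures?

u ≈ 0.9911c

Relativistic velocity addition: u = (u' + v)/(1 + u'v/c²)
= (0.909 + 0.829)/(1 + 0.909×0.829) = 1.738/1.75356 = 0.9911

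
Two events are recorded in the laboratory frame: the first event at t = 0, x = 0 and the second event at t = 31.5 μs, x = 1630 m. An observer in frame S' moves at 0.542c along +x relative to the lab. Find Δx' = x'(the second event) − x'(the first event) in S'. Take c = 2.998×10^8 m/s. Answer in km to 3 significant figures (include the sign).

Δx' ≈ -4.15 km

γ = 1/√(1 − 0.542²) = 1.1899
Δx' = γ(Δx − vΔt) = 1.1899 × (1630 m − 0.542×(2.998×10^8 m/s)×31.5×10^-6 s)
= 1.1899 × (-3488.5 m) = -4.15 km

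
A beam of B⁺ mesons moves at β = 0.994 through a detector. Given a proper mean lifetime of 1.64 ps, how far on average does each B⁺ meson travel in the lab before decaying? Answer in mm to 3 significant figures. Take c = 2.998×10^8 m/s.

d ≈ 4.47 mm

γ = 1/√(1 − 0.994²) = 9.1424
Dilated lifetime: Δt = γτ₀ = 9.1424 × 1.64 ps = 14.994 ps
d = vΔt = 0.994c × 14.994 ps = 2.9800×10^8 m/s × 1.4994×10^-11 s = 4.47 mm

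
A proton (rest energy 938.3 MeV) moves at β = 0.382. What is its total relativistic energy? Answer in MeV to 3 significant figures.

γ = 1/√(1 − 0.382²) = 1.0821
E = γm₀c² = 1.0821 × 938.3 MeV = 1020 MeV

E ≈ 1020 MeV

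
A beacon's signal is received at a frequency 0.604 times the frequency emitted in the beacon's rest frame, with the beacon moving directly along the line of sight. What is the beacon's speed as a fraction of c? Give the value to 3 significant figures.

β ≈ 0.465

f_obs/f_src = √((1−β)/(1+β)) = 0.604  ⇒  (1−β)/(1+β) = 0.36482
β = |1 − D²|/(1 + D²) = |1 − 0.36482|/(1 + 0.36482) = 0.465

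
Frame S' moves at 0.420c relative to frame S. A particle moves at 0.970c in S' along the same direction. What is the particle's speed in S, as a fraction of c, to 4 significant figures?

Relativistic velocity addition: u = (u' + v)/(1 + u'v/c²)
= (0.970 + 0.420)/(1 + 0.970×0.420) = 1.390/1.40740 = 0.9876

u ≈ 0.9876c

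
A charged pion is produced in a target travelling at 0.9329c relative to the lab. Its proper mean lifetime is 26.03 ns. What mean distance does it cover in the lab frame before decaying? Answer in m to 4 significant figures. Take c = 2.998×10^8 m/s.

γ = 1/√(1 − 0.9329²) = 2.77673
Dilated lifetime: Δt = γτ₀ = 2.77673 × 26.03 ns = 72.2783 ns
d = vΔt = 0.9329c × 72.2783 ns = 2.79683×10^8 m/s × 7.22783×10^-8 s = 20.22 m

d ≈ 20.22 m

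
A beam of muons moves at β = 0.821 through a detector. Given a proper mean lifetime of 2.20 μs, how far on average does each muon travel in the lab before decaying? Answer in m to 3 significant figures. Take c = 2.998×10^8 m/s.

γ = 1/√(1 − 0.821²) = 1.7515
Dilated lifetime: Δt = γτ₀ = 1.7515 × 2.20 μs = 3.8534 μs
d = vΔt = 0.821c × 3.8534 μs = 2.4614×10^8 m/s × 3.8534×10^-6 s = 948 m

d ≈ 948 m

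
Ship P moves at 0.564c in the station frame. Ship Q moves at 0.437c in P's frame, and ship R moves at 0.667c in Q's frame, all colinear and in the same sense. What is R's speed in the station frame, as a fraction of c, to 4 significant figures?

Compose boost 2: (0.437 + 0.564)/(1 + 0.437×0.564) = 1.001/1.24647 = 0.803069
Compose boost 3: (0.667 + 0.803069)/(1 + 0.667×0.803069) = 1.47007/1.53565 = 0.9573

u ≈ 0.9573c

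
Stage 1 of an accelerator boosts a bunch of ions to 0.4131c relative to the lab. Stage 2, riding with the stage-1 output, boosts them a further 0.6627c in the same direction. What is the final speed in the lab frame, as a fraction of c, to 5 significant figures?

Compose boost 2: (0.6627 + 0.4131)/(1 + 0.6627×0.4131) = 1.0758/1.273761 = 0.84459

u ≈ 0.84459c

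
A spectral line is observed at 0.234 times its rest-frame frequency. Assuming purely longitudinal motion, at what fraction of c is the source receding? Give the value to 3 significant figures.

f_obs/f_src = √((1−β)/(1+β)) = 0.234  ⇒  (1−β)/(1+β) = 0.054756
β = |1 − D²|/(1 + D²) = |1 − 0.054756|/(1 + 0.054756) = 0.896

β ≈ 0.896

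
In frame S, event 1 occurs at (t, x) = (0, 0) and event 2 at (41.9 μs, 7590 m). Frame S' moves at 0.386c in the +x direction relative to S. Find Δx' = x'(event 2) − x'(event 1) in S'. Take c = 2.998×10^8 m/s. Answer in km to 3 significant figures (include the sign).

Δx' ≈ 2.97 km

γ = 1/√(1 − 0.386²) = 1.0840
Δx' = γ(Δx − vΔt) = 1.0840 × (7590 m − 0.386×(2.998×10^8 m/s)×41.9×10^-6 s)
= 1.0840 × (2741.2 m) = 2.97 km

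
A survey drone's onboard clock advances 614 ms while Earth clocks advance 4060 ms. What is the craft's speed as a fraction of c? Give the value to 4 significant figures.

β ≈ 0.9885

γ = Δt/τ₀ = 4060/614 = 6.61238
β = √(1 − 1/γ²) = √(1 − 1/6.61238²) = 0.9885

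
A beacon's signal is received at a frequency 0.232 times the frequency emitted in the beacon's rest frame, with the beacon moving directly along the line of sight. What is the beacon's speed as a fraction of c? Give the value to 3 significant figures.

f_obs/f_src = √((1−β)/(1+β)) = 0.232  ⇒  (1−β)/(1+β) = 0.053824
β = |1 − D²|/(1 + D²) = |1 − 0.053824|/(1 + 0.053824) = 0.898

β ≈ 0.898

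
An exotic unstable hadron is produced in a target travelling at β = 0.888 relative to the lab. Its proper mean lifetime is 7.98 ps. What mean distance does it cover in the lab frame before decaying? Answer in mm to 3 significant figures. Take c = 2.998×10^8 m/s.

d ≈ 4.62 mm

γ = 1/√(1 − 0.888²) = 2.1747
Dilated lifetime: Δt = γτ₀ = 2.1747 × 7.98 ps = 17.354 ps
d = vΔt = 0.888c × 17.354 ps = 2.6622×10^8 m/s × 1.7354×10^-11 s = 4.62 mm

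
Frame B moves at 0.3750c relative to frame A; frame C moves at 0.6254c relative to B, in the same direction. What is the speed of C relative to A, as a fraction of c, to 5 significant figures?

u ≈ 0.81035c

Compose boost 2: (0.6254 + 0.3750)/(1 + 0.6254×0.3750) = 1.0004/1.234525 = 0.81035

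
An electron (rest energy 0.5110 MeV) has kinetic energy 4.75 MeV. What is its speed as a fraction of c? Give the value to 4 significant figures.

β ≈ 0.9953

γ = 1 + K/(m₀c²) = 1 + 4.75/0.5110 = 10.2955
β = √(1 − 1/γ²) = 0.9953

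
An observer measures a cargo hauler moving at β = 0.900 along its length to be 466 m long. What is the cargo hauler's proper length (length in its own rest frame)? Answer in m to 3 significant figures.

γ = 1/√(1 − 0.900²) = 2.2942
L₀ = γL = 2.2942 × 466 = 1070 m

L₀ ≈ 1070 m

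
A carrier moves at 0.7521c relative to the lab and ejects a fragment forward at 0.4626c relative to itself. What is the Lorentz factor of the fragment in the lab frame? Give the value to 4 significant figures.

γ ≈ 2.307

u_lab = (0.4626 + 0.7521)/(1 + 0.4626×0.7521) = 1.2147/1.347921 = 0.9011653
γ = 1/√(1 − 0.9011653²) = 2.307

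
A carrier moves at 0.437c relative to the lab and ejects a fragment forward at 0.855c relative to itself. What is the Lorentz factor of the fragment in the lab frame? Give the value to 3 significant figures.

u_lab = (0.855 + 0.437)/(1 + 0.855×0.437) = 1.292/1.37363 = 0.940570
γ = 1/√(1 − 0.940570²) = 2.94

γ ≈ 2.94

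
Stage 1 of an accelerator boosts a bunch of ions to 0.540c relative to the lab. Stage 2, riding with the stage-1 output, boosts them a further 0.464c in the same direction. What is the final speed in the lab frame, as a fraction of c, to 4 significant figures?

Compose boost 2: (0.464 + 0.540)/(1 + 0.464×0.540) = 1.004/1.25056 = 0.8028

u ≈ 0.8028c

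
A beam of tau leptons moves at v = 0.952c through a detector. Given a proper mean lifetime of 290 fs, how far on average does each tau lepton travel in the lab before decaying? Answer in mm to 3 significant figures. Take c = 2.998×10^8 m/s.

d ≈ 0.270 mm

γ = 1/√(1 − 0.952²) = 3.2669
Dilated lifetime: Δt = γτ₀ = 3.2669 × 290 fs = 947.41 fs
d = vΔt = 0.952c × 947.41 fs = 2.8541×10^8 m/s × 9.4741×10^-13 s = 0.270 mm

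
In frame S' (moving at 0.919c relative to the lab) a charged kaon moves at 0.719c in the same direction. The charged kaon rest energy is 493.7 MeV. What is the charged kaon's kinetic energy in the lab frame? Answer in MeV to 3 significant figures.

K ≈ 2500 MeV

u_lab = (0.719 + 0.919)/(1 + 0.719×0.919) = 0.986295
γ = 1/√(1 − 0.986295²) = 6.0609
K = (γ − 1)m₀c² = (6.0609 − 1) × 493.7 = 5.0609 × 493.7 = 2500 MeV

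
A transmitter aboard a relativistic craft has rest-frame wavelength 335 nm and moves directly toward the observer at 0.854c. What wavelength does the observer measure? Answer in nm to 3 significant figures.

Relativistic Doppler: λ_obs = λ_src √((1−β)/(1+β))
= 335 × √(0.14600/1.8540) = 335 × 0.28062 = 94.0 nm

λ_obs ≈ 94.0 nm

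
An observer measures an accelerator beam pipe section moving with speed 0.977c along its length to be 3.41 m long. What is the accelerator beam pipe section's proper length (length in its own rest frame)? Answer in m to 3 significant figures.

L₀ ≈ 16.0 m

γ = 1/√(1 − 0.977²) = 4.6896
L₀ = γL = 4.6896 × 3.41 = 16.0 m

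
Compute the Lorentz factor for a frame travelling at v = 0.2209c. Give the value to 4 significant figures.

γ = 1/√(1 − β²) = 1/√(1 − 0.2209²) = 1/√(0.951203) = 1.025

γ ≈ 1.025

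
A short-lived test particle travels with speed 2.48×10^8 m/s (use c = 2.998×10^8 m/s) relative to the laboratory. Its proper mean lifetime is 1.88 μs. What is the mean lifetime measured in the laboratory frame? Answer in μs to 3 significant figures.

Δt ≈ 3.35 μs

β = v/c = 2.48×10^8 / 2.998×10^8 = 0.82722
γ = 1/√(1 − 0.82722²) = 1.7797
Time dilation: Δt = γτ₀ = 1.7797 × 1.88 μs = 3.35 μs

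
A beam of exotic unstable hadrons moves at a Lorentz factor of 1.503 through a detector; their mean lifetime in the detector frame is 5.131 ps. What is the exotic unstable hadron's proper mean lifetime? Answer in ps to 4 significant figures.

τ₀ ≈ 3.414 ps

γ = 1.503 (given)
Proper time: τ₀ = Δt/γ = 5.131/1.503 = 3.414 ps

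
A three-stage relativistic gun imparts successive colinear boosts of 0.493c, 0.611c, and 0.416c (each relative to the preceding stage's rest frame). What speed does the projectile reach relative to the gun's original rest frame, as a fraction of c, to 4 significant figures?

u ≈ 0.9346c

Compose boost 2: (0.611 + 0.493)/(1 + 0.611×0.493) = 1.104/1.30122 = 0.848433
Compose boost 3: (0.416 + 0.848433)/(1 + 0.416×0.848433) = 1.26443/1.35295 = 0.9346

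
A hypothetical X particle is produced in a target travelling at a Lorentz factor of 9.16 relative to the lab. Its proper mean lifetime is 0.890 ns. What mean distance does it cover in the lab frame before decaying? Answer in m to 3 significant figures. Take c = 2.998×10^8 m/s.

β = √(1 − 1/γ²) = √(1 − 1/9.16²) = 0.99402
Dilated lifetime: Δt = γτ₀ = 9.16 × 0.890 ns = 8.1524 ns
d = vΔt = 0.99402c × 8.1524 ns = 2.9801×10^8 m/s × 8.1524×10^-9 s = 2.43 m

d ≈ 2.43 m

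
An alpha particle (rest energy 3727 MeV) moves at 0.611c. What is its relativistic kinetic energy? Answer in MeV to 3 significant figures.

K ≈ 981 MeV

γ = 1/√(1 − 0.611²) = 1.2632
K = (γ − 1)m₀c² = (1.2632 − 1) × 3727 MeV = 0.26322 × 3727 MeV = 981 MeV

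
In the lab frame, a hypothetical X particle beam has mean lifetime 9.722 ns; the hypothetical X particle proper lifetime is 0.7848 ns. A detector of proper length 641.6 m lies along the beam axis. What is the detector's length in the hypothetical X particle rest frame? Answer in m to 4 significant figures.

Time dilation ⇒ γ = Δt/τ₀ = 9.722/0.7848 = 12.3879
Length contraction: L = L₀/γ = 641.6/12.3879 = 51.79 m

L ≈ 51.79 m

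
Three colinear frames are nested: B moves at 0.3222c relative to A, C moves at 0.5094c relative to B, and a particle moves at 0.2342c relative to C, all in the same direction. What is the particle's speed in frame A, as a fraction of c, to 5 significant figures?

u ≈ 0.81260c

Compose boost 2: (0.5094 + 0.3222)/(1 + 0.5094×0.3222) = 0.83160/1.164129 = 0.7143540
Compose boost 3: (0.2342 + 0.7143540)/(1 + 0.2342×0.7143540) = 0.9485540/1.167302 = 0.81260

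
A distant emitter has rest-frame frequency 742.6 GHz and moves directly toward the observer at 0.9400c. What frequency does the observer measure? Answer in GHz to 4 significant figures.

Relativistic Doppler: f_obs = f_src √((1+β)/(1−β))
= 742.6 × √(1.94000/0.0600000) = 742.6 × 5.68624 = 4223 GHz

f_obs ≈ 4223 GHz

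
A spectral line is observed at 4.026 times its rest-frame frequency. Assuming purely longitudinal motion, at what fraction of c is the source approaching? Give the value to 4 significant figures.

f_obs/f_src = √((1+β)/(1−β)) = 4.026  ⇒  (1+β)/(1−β) = 16.2087
β = |1 − D²|/(1 + D²) = |1 − 16.2087|/(1 + 16.2087) = 0.8838

β ≈ 0.8838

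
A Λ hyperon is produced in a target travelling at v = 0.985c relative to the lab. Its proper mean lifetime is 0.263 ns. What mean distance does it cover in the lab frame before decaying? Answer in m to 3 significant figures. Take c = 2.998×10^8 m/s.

γ = 1/√(1 − 0.985²) = 5.7953
Dilated lifetime: Δt = γτ₀ = 5.7953 × 0.263 ns = 1.5242 ns
d = vΔt = 0.985c × 1.5242 ns = 2.9530×10^8 m/s × 1.5242×10^-9 s = 0.450 m

d ≈ 0.450 m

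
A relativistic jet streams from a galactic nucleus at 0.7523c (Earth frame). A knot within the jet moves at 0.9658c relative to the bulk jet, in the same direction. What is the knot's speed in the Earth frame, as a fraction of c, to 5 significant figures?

u ≈ 0.99509c

Relativistic velocity addition: u = (u' + v)/(1 + u'v/c²)
= (0.9658 + 0.7523)/(1 + 0.9658×0.7523) = 1.7181/1.726571 = 0.99509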